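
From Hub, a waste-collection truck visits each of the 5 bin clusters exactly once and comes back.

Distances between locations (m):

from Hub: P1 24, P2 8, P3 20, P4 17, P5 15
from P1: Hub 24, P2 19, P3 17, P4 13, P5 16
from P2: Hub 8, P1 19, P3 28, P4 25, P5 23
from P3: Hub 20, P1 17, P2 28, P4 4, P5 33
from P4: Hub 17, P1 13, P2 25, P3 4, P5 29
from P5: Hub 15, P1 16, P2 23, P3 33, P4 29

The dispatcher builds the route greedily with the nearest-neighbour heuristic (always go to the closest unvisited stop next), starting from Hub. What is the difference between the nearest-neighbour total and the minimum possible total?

The nearest-neighbour route is 8 m longer than optimal.

From Hub: P2=8, P5=15, P4=17, P3=20, P1=24 → choose P2 (8).
From P2: P1=19, P5=23, P4=25, P3=28 → choose P1 (19).
From P1: P4=13, P5=16, P3=17 → choose P4 (13).
From P4: P3=4, P5=29 → choose P3 (4).
From P3: P5=33 → choose P5 (33).
NN route Hub → P2 → P1 → P4 → P3 → P5 → Hub costs 92.
Optimal: Hub → P2 → P3 → P4 → P1 → P5 → Hub costs 84 (by enumerating all 60 distinct tours).
Excess = 92 − 84 = 8.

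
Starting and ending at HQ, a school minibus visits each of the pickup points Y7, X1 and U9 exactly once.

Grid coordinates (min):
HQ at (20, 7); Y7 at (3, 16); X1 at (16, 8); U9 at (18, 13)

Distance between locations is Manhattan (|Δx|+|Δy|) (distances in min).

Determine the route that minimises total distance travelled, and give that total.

52 min — the shortest possible round trip.

There are 3 distinct closed tours to check (reversals are equivalent).
HQ → Y7 → X1 → U9 → HQ: 26+21+7+8 = 62
HQ → Y7 → U9 → X1 → HQ: 26+18+7+5 = 56
HQ → X1 → Y7 → U9 → HQ: 5+21+18+8 = 52
The minimum is 52.
One optimal route: HQ → X1 → Y7 → U9 → HQ (or its reverse).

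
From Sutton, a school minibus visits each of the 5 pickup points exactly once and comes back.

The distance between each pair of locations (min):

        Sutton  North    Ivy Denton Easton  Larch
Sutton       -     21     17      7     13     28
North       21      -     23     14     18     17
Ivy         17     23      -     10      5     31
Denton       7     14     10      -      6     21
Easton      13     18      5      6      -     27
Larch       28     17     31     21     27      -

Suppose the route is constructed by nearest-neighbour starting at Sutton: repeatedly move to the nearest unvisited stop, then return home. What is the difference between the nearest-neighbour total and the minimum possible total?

The nearest-neighbour route is 1 min longer than optimal.

From Sutton: Denton=7, Easton=13, Ivy=17, North=21, Larch=28 → choose Denton (7).
From Denton: Easton=6, Ivy=10, North=14, Larch=21 → choose Easton (6).
From Easton: Ivy=5, North=18, Larch=27 → choose Ivy (5).
From Ivy: North=23, Larch=31 → choose North (23).
From North: Larch=17 → choose Larch (17).
NN route Sutton → Denton → Easton → Ivy → North → Larch → Sutton costs 86.
Optimal: Sutton → Ivy → Easton → North → Larch → Denton → Sutton costs 85 (by enumerating all 60 distinct tours).
Excess = 86 − 85 = 1.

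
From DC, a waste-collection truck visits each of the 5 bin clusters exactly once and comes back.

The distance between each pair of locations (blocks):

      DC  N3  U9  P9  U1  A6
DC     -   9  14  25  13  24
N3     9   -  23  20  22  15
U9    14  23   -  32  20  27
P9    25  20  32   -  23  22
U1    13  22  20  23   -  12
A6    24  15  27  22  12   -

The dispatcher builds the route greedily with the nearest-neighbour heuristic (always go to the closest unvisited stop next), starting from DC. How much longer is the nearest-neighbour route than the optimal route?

Excess over optimum: 16 blocks.

From DC: N3=9, U1=13, U9=14, A6=24, P9=25 → choose N3 (9).
From N3: A6=15, P9=20, U1=22, U9=23 → choose A6 (15).
From A6: U1=12, P9=22, U9=27 → choose U1 (12).
From U1: U9=20, P9=23 → choose U9 (20).
From U9: P9=32 → choose P9 (32).
NN route DC → N3 → A6 → U1 → U9 → P9 → DC costs 113.
Optimal: DC → N3 → P9 → A6 → U1 → U9 → DC costs 97 (by enumerating all 60 distinct tours).
Excess = 113 − 97 = 16.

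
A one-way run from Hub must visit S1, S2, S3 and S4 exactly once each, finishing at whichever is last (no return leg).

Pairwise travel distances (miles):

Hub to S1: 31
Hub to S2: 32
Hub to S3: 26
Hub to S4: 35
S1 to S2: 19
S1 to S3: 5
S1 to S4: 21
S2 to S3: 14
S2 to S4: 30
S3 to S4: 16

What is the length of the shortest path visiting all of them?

There are 4! = 24 possible orderings.
Hub - S1 - S2 - S3 - S4: 31+19+14+16 = 80
Hub - S1 - S2 - S4 - S3: 31+19+30+16 = 96
Hub - S1 - S3 - S2 - S4: 31+5+14+30 = 80
Hub - S1 - S3 - S4 - S2: 31+5+16+30 = 82
Hub - S1 - S4 - S2 - S3: 31+21+30+14 = 96
Hub - S1 - S4 - S3 - S2: 31+21+16+14 = 82
Hub - S2 - S1 - S3 - S4: 32+19+5+16 = 72
Hub - S2 - S1 - S4 - S3: 32+19+21+16 = 88
Hub - S2 - S3 - S1 - S4: 32+14+5+21 = 72
Hub - S2 - S3 - S4 - S1: 32+14+16+21 = 83
Hub - S2 - S4 - S1 - S3: 32+30+21+5 = 88
Hub - S2 - S4 - S3 - S1: 32+30+16+5 = 83
Hub - S3 - S1 - S2 - S4: 26+5+19+30 = 80
Hub - S3 - S1 - S4 - S2: 26+5+21+30 = 82
… (10 more)
The minimum is 72.
One shortest path: Hub → S2 → S1 → S3 → S4.

Minimum one-way distance = 72 miles.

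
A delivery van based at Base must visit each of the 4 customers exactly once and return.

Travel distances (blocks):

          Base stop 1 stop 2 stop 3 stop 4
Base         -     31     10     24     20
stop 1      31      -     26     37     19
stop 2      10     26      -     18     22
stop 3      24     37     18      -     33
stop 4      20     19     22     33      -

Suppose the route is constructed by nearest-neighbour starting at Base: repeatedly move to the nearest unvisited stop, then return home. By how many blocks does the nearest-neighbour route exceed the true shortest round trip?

7 blocks longer than the optimal tour.

Base: stop 2=10, stop 4=20, stop 3=24, stop 1=31 ⇒ stop 2
stop 2: stop 3=18, stop 4=22, stop 1=26 ⇒ stop 3
stop 3: stop 4=33, stop 1=37 ⇒ stop 4
stop 4: stop 1=19 ⇒ stop 1
NN route Base → stop 2 → stop 3 → stop 4 → stop 1 → Base costs 111.
Optimal: Base → stop 2 → stop 3 → stop 1 → stop 4 → Base costs 104 (by enumerating all 12 distinct tours).
Excess = 111 − 104 = 7.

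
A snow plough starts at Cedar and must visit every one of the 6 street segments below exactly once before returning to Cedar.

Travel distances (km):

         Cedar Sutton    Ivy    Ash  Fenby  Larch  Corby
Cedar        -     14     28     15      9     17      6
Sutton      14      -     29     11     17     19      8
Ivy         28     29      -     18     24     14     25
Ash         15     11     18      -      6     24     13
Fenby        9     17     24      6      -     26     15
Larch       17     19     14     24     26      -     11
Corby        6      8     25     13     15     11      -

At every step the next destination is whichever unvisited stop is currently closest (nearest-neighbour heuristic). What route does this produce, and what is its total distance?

Cedar → [Corby:6 / Fenby:9 / Sutton:14 / Ash:15 / Larch:17 / Ivy:28] → Corby (6)
Corby → [Sutton:8 / Larch:11 / Ash:13 / Fenby:15 / Ivy:25] → Sutton (8)
Sutton → [Ash:11 / Fenby:17 / Larch:19 / Ivy:29] → Ash (11)
Ash → [Fenby:6 / Ivy:18 / Larch:24] → Fenby (6)
Fenby → [Ivy:24 / Larch:26] → Ivy (24)
Ivy → [Larch:14] → Larch (14)
Return Larch→Cedar: 17.
Total = 6 + 8 + 11 + 6 + 24 + 14 + 17 = 86.

86 km along Cedar → Corby → Sutton → Ash → Fenby → Ivy → Larch → Cedar.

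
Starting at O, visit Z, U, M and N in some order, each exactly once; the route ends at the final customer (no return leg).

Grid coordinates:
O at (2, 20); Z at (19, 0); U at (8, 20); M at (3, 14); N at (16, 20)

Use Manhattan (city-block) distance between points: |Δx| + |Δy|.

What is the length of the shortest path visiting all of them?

There are 4! = 24 possible orderings.
O→Z→U→M→N: 37+31+11+19 = 98
O→Z→U→N→M: 37+31+8+19 = 95
O→Z→M→U→N: 37+30+11+8 = 86
O→Z→M→N→U: 37+30+19+8 = 94
O→Z→N→U→M: 37+23+8+11 = 79
O→Z→N→M→U: 37+23+19+11 = 90
O→U→Z→M→N: 6+31+30+19 = 86
O→U→Z→N→M: 6+31+23+19 = 79
O→U→M→Z→N: 6+11+30+23 = 70
O→U→M→N→Z: 6+11+19+23 = 59
O→U→N→Z→M: 6+8+23+30 = 67
O→U→N→M→Z: 6+8+19+30 = 63
O→M→Z→U→N: 7+30+31+8 = 76
O→M→Z→N→U: 7+30+23+8 = 68
… (10 more)
O→M→U→N→Z: 7+11+8+23 = 49  ← best
The minimum is 49.
One shortest path: O → M → U → N → Z.

49 — the minimum one-way total.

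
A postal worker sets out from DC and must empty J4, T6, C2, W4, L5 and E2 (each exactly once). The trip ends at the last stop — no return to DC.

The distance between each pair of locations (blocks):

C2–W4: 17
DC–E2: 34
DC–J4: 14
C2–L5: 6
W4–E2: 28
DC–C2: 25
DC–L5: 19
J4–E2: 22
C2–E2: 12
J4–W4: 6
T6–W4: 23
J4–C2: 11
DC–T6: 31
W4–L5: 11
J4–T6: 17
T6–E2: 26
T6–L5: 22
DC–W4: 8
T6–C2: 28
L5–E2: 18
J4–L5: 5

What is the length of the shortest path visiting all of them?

There are 6! = 720 possible orderings.
DC → J4 → T6 → C2 → W4 → L5 → E2: 14+17+28+17+11+18 = 105
DC → J4 → T6 → C2 → W4 → E2 → L5: 14+17+28+17+28+18 = 122
DC → J4 → T6 → C2 → L5 → W4 → E2: 14+17+28+6+11+28 = 104
DC → J4 → T6 → C2 → L5 → E2 → W4: 14+17+28+6+18+28 = 111
DC → J4 → T6 → C2 → E2 → W4 → L5: 14+17+28+12+28+11 = 110
DC → J4 → T6 → C2 → E2 → L5 → W4: 14+17+28+12+18+11 = 100
DC → J4 → T6 → W4 → C2 → L5 → E2: 14+17+23+17+6+18 = 95
DC → J4 → T6 → W4 → C2 → E2 → L5: 14+17+23+17+12+18 = 101
… (712 more)
DC → W4 → J4 → L5 → C2 → E2 → T6: 8+6+5+6+12+26 = 63  ← best
The minimum is 63.
One shortest path: DC → W4 → J4 → L5 → C2 → E2 → T6.

63 blocks — the minimum one-way total.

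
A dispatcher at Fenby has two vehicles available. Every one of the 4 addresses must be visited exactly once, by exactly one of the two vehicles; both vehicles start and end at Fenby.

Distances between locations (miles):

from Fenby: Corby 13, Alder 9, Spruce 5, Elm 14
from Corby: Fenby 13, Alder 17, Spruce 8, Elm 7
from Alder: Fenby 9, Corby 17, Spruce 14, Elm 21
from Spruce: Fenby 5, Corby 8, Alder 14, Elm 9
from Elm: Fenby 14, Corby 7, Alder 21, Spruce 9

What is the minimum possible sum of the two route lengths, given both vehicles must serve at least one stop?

52 miles — the smallest possible combined total.

Try each way of splitting the stops between the two vehicles (each non-empty) and, for each split, find the best tour for each vehicle:
  {Corby} + {Alder, Spruce, Elm}: 26 + 44 = 70
  {Alder} + {Corby, Spruce, Elm}: 18 + 34 = 52
  {Corby, Alder} + {Spruce, Elm}: 39 + 28 = 67
  {Spruce} + {Corby, Alder, Elm}: 10 + 47 = 57
  {Corby, Spruce} + {Alder, Elm}: 26 + 44 = 70
  {Alder, Spruce} + {Corby, Elm}: 28 + 34 = 62
  … (7 splits in total)
Best: vehicle 1 Fenby → Alder → Fenby = 18; vehicle 2 Fenby → Corby → Elm → Spruce → Fenby = 34; combined 52.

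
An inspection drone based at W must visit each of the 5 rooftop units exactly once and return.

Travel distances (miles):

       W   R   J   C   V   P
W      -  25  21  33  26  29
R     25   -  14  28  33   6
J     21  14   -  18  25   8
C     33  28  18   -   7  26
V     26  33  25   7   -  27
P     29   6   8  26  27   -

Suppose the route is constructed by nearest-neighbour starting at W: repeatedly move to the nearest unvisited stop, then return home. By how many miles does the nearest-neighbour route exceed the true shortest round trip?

Excess over optimum: 6 miles.

W: J=21, R=25, V=26, P=29, C=33 ⇒ J
J: P=8, R=14, C=18, V=25 ⇒ P
P: R=6, C=26, V=27 ⇒ R
R: C=28, V=33 ⇒ C
C: V=7 ⇒ V
NN route W → J → P → R → C → V → W costs 96.
Optimal: W → R → P → J → C → V → W costs 90 (by enumerating all 60 distinct tours).
Excess = 96 − 90 = 6.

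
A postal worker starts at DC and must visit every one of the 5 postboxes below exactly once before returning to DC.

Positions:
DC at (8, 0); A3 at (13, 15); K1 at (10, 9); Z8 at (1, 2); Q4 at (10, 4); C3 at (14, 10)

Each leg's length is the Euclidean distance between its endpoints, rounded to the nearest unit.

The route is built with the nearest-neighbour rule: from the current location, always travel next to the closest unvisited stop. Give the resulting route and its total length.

Nearest-neighbour total = 43; route DC → Q4 → K1 → C3 → A3 → Z8 → DC.

From DC: distances to unvisited — Q4=4, Z8=7, K1=9, C3=12, A3=16. Nearest is Q4 (4).
From Q4: distances to unvisited — K1=5, C3=7, Z8=9, A3=11. Nearest is K1 (5).
From K1: distances to unvisited — C3=4, A3=7, Z8=11. Nearest is C3 (4).
From C3: distances to unvisited — A3=5, Z8=15. Nearest is A3 (5).
From A3: distances to unvisited — Z8=18. Nearest is Z8 (18).
Return Z8→DC: 7.
Total = 4 + 5 + 4 + 5 + 18 + 7 = 43.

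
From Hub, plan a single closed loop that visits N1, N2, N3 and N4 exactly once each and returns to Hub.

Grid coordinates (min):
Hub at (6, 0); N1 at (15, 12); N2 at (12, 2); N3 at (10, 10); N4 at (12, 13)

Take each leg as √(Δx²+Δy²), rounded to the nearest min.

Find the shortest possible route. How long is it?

34 min — the shortest possible round trip.

There are 12 distinct closed tours to check (reversals are equivalent).
Hub-N1-N2-N3-N4-Hub: 15+10+8+4+14 = 51
Hub-N1-N2-N4-N3-Hub: 15+10+11+4+11 = 51
Hub-N1-N3-N2-N4-Hub: 15+5+8+11+14 = 53
Hub-N1-N3-N4-N2-Hub: 15+5+4+11+6 = 41
Hub-N1-N4-N2-N3-Hub: 15+3+11+8+11 = 48
Hub-N1-N4-N3-N2-Hub: 15+3+4+8+6 = 36
Hub-N2-N1-N3-N4-Hub: 6+10+5+4+14 = 39
Hub-N2-N1-N4-N3-Hub: 6+10+3+4+11 = 34
Hub-N2-N3-N1-N4-Hub: 6+8+5+3+14 = 36
Hub-N2-N4-N1-N3-Hub: 6+11+3+5+11 = 36
Hub-N3-N1-N2-N4-Hub: 11+5+10+11+14 = 51
Hub-N3-N2-N1-N4-Hub: 11+8+10+3+14 = 46
The minimum is 34.
One optimal route: Hub → N2 → N1 → N4 → N3 → Hub (or its reverse).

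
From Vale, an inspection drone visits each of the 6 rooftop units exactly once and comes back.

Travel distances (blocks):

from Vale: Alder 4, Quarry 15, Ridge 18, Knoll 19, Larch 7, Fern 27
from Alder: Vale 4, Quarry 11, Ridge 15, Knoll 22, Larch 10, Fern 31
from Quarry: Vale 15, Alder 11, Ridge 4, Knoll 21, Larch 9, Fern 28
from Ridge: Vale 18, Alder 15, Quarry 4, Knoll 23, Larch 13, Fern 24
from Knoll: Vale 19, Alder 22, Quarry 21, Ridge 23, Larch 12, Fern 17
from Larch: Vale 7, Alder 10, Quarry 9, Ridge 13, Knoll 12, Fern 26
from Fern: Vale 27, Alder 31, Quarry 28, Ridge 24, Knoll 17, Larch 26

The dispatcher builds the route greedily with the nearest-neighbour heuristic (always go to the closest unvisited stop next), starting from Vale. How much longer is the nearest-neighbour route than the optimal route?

Vale: Alder=4, Larch=7, Quarry=15, Ridge=18, Knoll=19, Fern=27 ⇒ Alder
Alder: Larch=10, Quarry=11, Ridge=15, Knoll=22, Fern=31 ⇒ Larch
Larch: Quarry=9, Knoll=12, Ridge=13, Fern=26 ⇒ Quarry
Quarry: Ridge=4, Knoll=21, Fern=28 ⇒ Ridge
Ridge: Knoll=23, Fern=24 ⇒ Knoll
Knoll: Fern=17 ⇒ Fern
NN route Vale → Alder → Larch → Quarry → Ridge → Knoll → Fern → Vale costs 94.
Optimal: Vale → Alder → Quarry → Ridge → Fern → Knoll → Larch → Vale costs 79 (by enumerating all 360 distinct tours).
Excess = 94 − 79 = 15.

Excess over optimum: 15 blocks.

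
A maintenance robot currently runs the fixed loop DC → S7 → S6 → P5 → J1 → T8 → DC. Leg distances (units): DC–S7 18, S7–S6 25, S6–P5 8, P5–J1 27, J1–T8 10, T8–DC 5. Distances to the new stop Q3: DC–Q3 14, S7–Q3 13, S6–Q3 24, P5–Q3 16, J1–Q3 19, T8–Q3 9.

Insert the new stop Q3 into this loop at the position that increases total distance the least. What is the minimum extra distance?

Insertion cost between consecutive stops i–j is d(i,Q3) + d(Q3,j) − d(i,j):
  between DC and S7: 14 + 13 − 18 = 9
  between S7 and S6: 13 + 24 − 25 = 12
  between S6 and P5: 24 + 16 − 8 = 32
  between P5 and J1: 16 + 19 − 27 = 8
  between J1 and T8: 19 + 9 − 10 = 18
  between T8 and DC: 9 + 14 − 5 = 18
Cheapest insertion is between P5 and J1, adding 8.
New total = 93 + 8 = 101.

Adding 8 by placing Q3 on the P5–J1 leg.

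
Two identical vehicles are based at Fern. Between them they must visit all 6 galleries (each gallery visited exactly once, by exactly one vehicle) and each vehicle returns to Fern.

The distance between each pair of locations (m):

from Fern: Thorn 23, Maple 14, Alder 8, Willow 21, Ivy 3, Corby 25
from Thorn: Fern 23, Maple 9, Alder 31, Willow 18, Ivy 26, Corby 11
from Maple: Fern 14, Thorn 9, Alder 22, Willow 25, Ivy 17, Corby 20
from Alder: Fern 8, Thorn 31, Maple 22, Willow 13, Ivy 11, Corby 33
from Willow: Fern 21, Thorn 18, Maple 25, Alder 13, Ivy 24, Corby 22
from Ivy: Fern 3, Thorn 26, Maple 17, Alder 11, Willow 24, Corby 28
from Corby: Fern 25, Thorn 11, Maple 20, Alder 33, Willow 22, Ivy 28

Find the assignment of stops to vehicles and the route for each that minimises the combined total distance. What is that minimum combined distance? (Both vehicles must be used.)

Check every non-empty split of the stops between the two vehicles; for each half take its own optimal tour:
  {Thorn} + {Maple, Alder, Willow, Ivy, Corby}: 46 + 83 = 129
  {Maple} + {Thorn, Alder, Willow, Ivy, Corby}: 28 + 81 = 109
  {Thorn, Maple} + {Alder, Willow, Ivy, Corby}: 46 + 74 = 120
  {Alder} + {Thorn, Maple, Willow, Ivy, Corby}: 16 + 83 = 99
  {Thorn, Alder} + {Maple, Willow, Ivy, Corby}: 62 + 83 = 145
  {Maple, Alder} + {Thorn, Willow, Ivy, Corby}: 44 + 81 = 125
  … (31 splits in total)
  {Ivy} + {Thorn, Maple, Alder, Willow, Corby}: 6 + 77 = 83  ← best
Best: vehicle 1 Fern → Ivy → Fern = 6; vehicle 2 Fern → Maple → Thorn → Corby → Willow → Alder → Fern = 77; combined 83.

Minimum combined distance: 83 m.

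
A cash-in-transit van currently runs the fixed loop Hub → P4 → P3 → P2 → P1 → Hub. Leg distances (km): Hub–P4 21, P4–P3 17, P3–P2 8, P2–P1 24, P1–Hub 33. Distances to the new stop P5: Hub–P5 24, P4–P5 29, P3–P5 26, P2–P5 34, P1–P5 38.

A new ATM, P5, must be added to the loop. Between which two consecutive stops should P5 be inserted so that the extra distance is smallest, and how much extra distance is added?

Insertion cost between consecutive stops i–j is d(i,P5) + d(P5,j) − d(i,j):
  between Hub and P4: 24 + 29 − 21 = 32
  between P4 and P3: 29 + 26 − 17 = 38
  between P3 and P2: 26 + 34 − 8 = 52
  between P2 and P1: 34 + 38 − 24 = 48
  between P1 and Hub: 38 + 24 − 33 = 29
Cheapest insertion is between P1 and Hub, adding 29.
New total = 103 + 29 = 132.

Minimum extra distance: 29 km, inserting P5 between P1 and Hub.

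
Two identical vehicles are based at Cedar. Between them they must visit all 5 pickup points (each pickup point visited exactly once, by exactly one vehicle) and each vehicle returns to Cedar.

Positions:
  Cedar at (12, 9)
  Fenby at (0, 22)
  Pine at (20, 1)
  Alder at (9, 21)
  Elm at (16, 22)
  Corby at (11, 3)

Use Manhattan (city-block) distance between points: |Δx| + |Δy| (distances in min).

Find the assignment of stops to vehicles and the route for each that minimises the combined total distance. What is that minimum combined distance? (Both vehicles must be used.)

Try each way of splitting the stops between the two vehicles (each non-empty) and, for each split, find the best tour for each vehicle:
  {Fenby} + {Pine, Alder, Elm, Corby}: 50 + 66 = 116
  {Pine} + {Fenby, Alder, Elm, Corby}: 32 + 70 = 102
  {Fenby, Pine} + {Alder, Elm, Corby}: 82 + 52 = 134
  {Alder} + {Fenby, Pine, Elm, Corby}: 30 + 84 = 114
  {Fenby, Alder} + {Pine, Elm, Corby}: 50 + 60 = 110
  {Pine, Alder} + {Fenby, Elm, Corby}: 62 + 70 = 132
  … (15 splits in total)
  {Fenby, Alder, Elm} + {Pine, Corby}: 58 + 34 = 92  ← best
Best: vehicle 1 Cedar → Alder → Fenby → Elm → Cedar = 58; vehicle 2 Cedar → Pine → Corby → Cedar = 34; combined 92.

Minimum combined distance: 92 min.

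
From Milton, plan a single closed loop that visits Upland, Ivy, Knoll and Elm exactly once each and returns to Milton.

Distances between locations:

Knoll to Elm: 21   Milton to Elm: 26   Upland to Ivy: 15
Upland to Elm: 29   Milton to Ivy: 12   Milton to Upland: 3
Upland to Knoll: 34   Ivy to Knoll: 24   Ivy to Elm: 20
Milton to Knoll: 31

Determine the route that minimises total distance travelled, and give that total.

With 4 stops there are 4!/2 = 12 distinct round trips (a route and its reverse cost the same).
Milton → Upland → Ivy → Knoll → Elm → Milton: 3+15+24+21+26 = 89
Milton → Upland → Ivy → Elm → Knoll → Milton: 3+15+20+21+31 = 90
Milton → Upland → Knoll → Ivy → Elm → Milton: 3+34+24+20+26 = 107
Milton → Upland → Knoll → Elm → Ivy → Milton: 3+34+21+20+12 = 90
Milton → Upland → Elm → Ivy → Knoll → Milton: 3+29+20+24+31 = 107
Milton → Upland → Elm → Knoll → Ivy → Milton: 3+29+21+24+12 = 89
Milton → Ivy → Upland → Knoll → Elm → Milton: 12+15+34+21+26 = 108
Milton → Ivy → Upland → Elm → Knoll → Milton: 12+15+29+21+31 = 108
Milton → Ivy → Knoll → Upland → Elm → Milton: 12+24+34+29+26 = 125
Milton → Ivy → Elm → Upland → Knoll → Milton: 12+20+29+34+31 = 126
Milton → Knoll → Upland → Ivy → Elm → Milton: 31+34+15+20+26 = 126
Milton → Knoll → Ivy → Upland → Elm → Milton: 31+24+15+29+26 = 125
The minimum is 89.
One optimal route: Milton → Upland → Ivy → Knoll → Elm → Milton (or its reverse).

89 — the shortest possible round trip.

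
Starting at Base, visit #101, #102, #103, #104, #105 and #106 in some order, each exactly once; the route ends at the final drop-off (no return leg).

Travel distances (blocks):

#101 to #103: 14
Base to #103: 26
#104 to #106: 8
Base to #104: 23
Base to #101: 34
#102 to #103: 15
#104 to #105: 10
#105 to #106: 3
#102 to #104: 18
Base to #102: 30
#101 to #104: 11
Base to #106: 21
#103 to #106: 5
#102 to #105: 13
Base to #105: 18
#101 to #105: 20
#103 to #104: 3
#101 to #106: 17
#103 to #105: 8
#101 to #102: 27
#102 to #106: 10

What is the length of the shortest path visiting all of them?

60 blocks — the minimum one-way total.

There are 6! = 720 possible orderings.
Base→#101→#102→#103→#104→#105→#106: 34+27+15+3+10+3 = 92
Base→#101→#102→#103→#104→#106→#105: 34+27+15+3+8+3 = 90
Base→#101→#102→#103→#105→#104→#106: 34+27+15+8+10+8 = 102
Base→#101→#102→#103→#105→#106→#104: 34+27+15+8+3+8 = 95
Base→#101→#102→#103→#106→#104→#105: 34+27+15+5+8+10 = 99
Base→#101→#102→#103→#106→#105→#104: 34+27+15+5+3+10 = 94
Base→#101→#102→#104→#103→#105→#106: 34+27+18+3+8+3 = 93
Base→#101→#102→#104→#103→#106→#105: 34+27+18+3+5+3 = 90
… (712 more)
Base→#105→#102→#106→#103→#104→#101: 18+13+10+5+3+11 = 60  ← best
The minimum is 60.
One shortest path: Base → #105 → #102 → #106 → #103 → #104 → #101.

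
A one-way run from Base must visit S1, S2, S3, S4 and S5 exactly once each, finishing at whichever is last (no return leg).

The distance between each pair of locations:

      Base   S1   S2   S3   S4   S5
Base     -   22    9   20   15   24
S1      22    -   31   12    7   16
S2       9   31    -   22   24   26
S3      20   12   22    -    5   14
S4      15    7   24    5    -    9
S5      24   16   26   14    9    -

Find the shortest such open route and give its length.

Minimum one-way distance = 59.

There are 5! = 120 possible orderings.
Base→S1→S2→S3→S4→S5: 22+31+22+5+9 = 89
Base→S1→S2→S3→S5→S4: 22+31+22+14+9 = 98
Base→S1→S2→S4→S3→S5: 22+31+24+5+14 = 96
Base→S1→S2→S4→S5→S3: 22+31+24+9+14 = 100
Base→S1→S2→S5→S3→S4: 22+31+26+14+5 = 98
Base→S1→S2→S5→S4→S3: 22+31+26+9+5 = 93
Base→S1→S3→S2→S4→S5: 22+12+22+24+9 = 89
Base→S1→S3→S2→S5→S4: 22+12+22+26+9 = 91
Base→S1→S3→S4→S2→S5: 22+12+5+24+26 = 89
Base→S1→S3→S4→S5→S2: 22+12+5+9+26 = 74
Base→S1→S3→S5→S2→S4: 22+12+14+26+24 = 98
Base→S1→S3→S5→S4→S2: 22+12+14+9+24 = 81
Base→S1→S4→S2→S3→S5: 22+7+24+22+14 = 89
Base→S1→S4→S2→S5→S3: 22+7+24+26+14 = 93
… (106 more)
Base→S2→S3→S1→S4→S5: 9+22+12+7+9 = 59  ← best
The minimum is 59.
One shortest path: Base → S2 → S3 → S1 → S4 → S5.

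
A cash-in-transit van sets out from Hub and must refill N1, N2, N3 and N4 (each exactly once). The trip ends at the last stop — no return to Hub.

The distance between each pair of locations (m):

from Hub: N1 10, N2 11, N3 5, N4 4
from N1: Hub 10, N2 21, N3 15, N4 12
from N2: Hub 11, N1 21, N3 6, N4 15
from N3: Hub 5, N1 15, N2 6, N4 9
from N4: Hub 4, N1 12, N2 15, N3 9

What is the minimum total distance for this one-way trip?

There are 4! = 24 possible orderings.
Hub → N1 → N2 → N3 → N4: 10+21+6+9 = 46
Hub → N1 → N2 → N4 → N3: 10+21+15+9 = 55
Hub → N1 → N3 → N2 → N4: 10+15+6+15 = 46
Hub → N1 → N3 → N4 → N2: 10+15+9+15 = 49
Hub → N1 → N4 → N2 → N3: 10+12+15+6 = 43
Hub → N1 → N4 → N3 → N2: 10+12+9+6 = 37
Hub → N2 → N1 → N3 → N4: 11+21+15+9 = 56
Hub → N2 → N1 → N4 → N3: 11+21+12+9 = 53
Hub → N2 → N3 → N1 → N4: 11+6+15+12 = 44
Hub → N2 → N3 → N4 → N1: 11+6+9+12 = 38
Hub → N2 → N4 → N1 → N3: 11+15+12+15 = 53
Hub → N2 → N4 → N3 → N1: 11+15+9+15 = 50
Hub → N3 → N1 → N2 → N4: 5+15+21+15 = 56
Hub → N3 → N1 → N4 → N2: 5+15+12+15 = 47
… (10 more)
The minimum is 37.
One shortest path: Hub → N1 → N4 → N3 → N2.

Shortest open route: 37 m.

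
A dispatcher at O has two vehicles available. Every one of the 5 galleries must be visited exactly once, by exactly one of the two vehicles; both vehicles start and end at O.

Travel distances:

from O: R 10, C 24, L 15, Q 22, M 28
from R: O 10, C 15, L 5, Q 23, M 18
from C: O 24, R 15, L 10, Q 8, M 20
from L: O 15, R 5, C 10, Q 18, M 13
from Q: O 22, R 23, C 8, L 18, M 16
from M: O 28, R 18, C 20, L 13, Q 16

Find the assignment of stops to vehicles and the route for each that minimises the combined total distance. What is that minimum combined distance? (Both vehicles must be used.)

Try each way of splitting the stops between the two vehicles (each non-empty) and, for each split, find the best tour for each vehicle:
  {R} + {C, L, Q, M}: 20 + 76 = 96
  {C} + {R, L, Q, M}: 48 + 66 = 114
  {R, C} + {L, Q, M}: 49 + 66 = 115
  {L} + {R, C, Q, M}: 30 + 76 = 106
  {R, L} + {C, Q, M}: 30 + 76 = 106
  {C, L} + {R, Q, M}: 49 + 66 = 115
  … (15 splits in total)
Best: vehicle 1 O → R → O = 20; vehicle 2 O → C → Q → M → L → O = 76; combined 96.

96 — the smallest possible combined total.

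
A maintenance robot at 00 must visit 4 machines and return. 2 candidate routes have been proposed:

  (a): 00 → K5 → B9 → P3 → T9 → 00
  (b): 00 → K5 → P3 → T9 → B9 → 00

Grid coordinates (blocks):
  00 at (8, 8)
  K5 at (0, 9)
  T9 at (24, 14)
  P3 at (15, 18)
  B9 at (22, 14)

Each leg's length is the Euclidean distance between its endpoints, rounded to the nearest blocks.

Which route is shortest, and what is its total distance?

Shortest is (b), total 52 blocks.

(a): 8 + 23 + 8 + 10 + 17 = 66
(b): 8 + 17 + 10 + 2 + 15 = 52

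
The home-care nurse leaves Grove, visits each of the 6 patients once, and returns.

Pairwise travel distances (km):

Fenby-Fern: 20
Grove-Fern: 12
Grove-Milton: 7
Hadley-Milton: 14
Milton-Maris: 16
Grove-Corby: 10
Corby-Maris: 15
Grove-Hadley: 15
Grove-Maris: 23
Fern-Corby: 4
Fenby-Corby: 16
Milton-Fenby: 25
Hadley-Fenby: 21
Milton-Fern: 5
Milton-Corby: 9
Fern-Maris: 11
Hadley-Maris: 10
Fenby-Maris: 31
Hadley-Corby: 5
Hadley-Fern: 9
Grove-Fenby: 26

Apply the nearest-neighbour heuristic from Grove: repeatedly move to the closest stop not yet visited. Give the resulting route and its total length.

At Grove the remaining stops are Milton 7, Corby 10, Fern 12, Hadley 15, Maris 23, Fenby 26; go to Milton.
At Milton the remaining stops are Fern 5, Corby 9, Hadley 14, Maris 16, Fenby 25; go to Fern.
At Fern the remaining stops are Corby 4, Hadley 9, Maris 11, Fenby 20; go to Corby.
At Corby the remaining stops are Hadley 5, Maris 15, Fenby 16; go to Hadley.
At Hadley the remaining stops are Maris 10, Fenby 21; go to Maris.
At Maris the remaining stops are Fenby 31; go to Fenby.
Return Fenby→Grove: 26.
Total = 7 + 5 + 4 + 5 + 10 + 31 + 26 = 88.

Nearest-neighbour total = 88 km; route Grove → Milton → Fern → Corby → Hadley → Maris → Fenby → Grove.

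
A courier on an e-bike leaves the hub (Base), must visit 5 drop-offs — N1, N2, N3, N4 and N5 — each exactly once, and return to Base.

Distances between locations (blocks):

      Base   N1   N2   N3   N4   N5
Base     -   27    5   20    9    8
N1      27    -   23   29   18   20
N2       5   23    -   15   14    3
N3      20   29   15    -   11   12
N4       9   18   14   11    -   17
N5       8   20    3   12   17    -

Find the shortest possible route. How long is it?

With 5 stops there are 5!/2 = 60 distinct round trips (a route and its reverse cost the same).
Base - N1 - N2 - N3 - N4 - N5 - Base: 27+23+15+11+17+8 = 101
Base - N1 - N2 - N3 - N5 - N4 - Base: 27+23+15+12+17+9 = 103
Base - N1 - N2 - N4 - N3 - N5 - Base: 27+23+14+11+12+8 = 95
Base - N1 - N2 - N4 - N5 - N3 - Base: 27+23+14+17+12+20 = 113
Base - N1 - N2 - N5 - N3 - N4 - Base: 27+23+3+12+11+9 = 85
Base - N1 - N2 - N5 - N4 - N3 - Base: 27+23+3+17+11+20 = 101
Base - N1 - N3 - N2 - N4 - N5 - Base: 27+29+15+14+17+8 = 110
Base - N1 - N3 - N2 - N5 - N4 - Base: 27+29+15+3+17+9 = 100
Base - N1 - N3 - N4 - N2 - N5 - Base: 27+29+11+14+3+8 = 92
Base - N1 - N3 - N4 - N5 - N2 - Base: 27+29+11+17+3+5 = 92
Base - N1 - N3 - N5 - N2 - N4 - Base: 27+29+12+3+14+9 = 94
Base - N1 - N3 - N5 - N4 - N2 - Base: 27+29+12+17+14+5 = 104
Base - N1 - N4 - N2 - N3 - N5 - Base: 27+18+14+15+12+8 = 94
Base - N1 - N4 - N2 - N5 - N3 - Base: 27+18+14+3+12+20 = 94
… (46 more)
Base - N1 - N4 - N3 - N5 - N2 - Base: 27+18+11+12+3+5 = 76  ← best
The minimum is 76.
One optimal route: Base → N1 → N4 → N3 → N5 → N2 → Base (or its reverse).

Shortest round trip = 76 blocks.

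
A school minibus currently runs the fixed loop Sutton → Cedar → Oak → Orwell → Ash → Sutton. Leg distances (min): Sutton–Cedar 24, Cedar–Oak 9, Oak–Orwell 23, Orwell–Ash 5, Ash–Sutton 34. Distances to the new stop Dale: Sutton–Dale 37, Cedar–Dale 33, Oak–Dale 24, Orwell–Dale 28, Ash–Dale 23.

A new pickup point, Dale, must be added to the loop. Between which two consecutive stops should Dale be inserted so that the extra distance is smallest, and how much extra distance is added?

Insertion cost between consecutive stops i–j is d(i,Dale) + d(Dale,j) − d(i,j):
  between Sutton and Cedar: 37 + 33 − 24 = 46
  between Cedar and Oak: 33 + 24 − 9 = 48
  between Oak and Orwell: 24 + 28 − 23 = 29
  between Orwell and Ash: 28 + 23 − 5 = 46
  between Ash and Sutton: 23 + 37 − 34 = 26
Cheapest insertion is between Ash and Sutton, adding 26.
New total = 95 + 26 = 121.

Minimum extra distance: 26 min, inserting Dale between Ash and Sutton.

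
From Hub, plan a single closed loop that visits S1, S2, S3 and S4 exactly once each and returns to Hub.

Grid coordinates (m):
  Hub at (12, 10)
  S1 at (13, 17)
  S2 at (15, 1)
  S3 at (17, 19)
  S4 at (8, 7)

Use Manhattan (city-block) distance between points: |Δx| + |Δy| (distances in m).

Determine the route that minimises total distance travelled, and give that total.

With 4 stops there are 4!/2 = 12 distinct round trips (a route and its reverse cost the same).
Hub-S1-S2-S3-S4-Hub: 8+18+20+21+7 = 74
Hub-S1-S2-S4-S3-Hub: 8+18+13+21+14 = 74
Hub-S1-S3-S2-S4-Hub: 8+6+20+13+7 = 54
Hub-S1-S3-S4-S2-Hub: 8+6+21+13+12 = 60
Hub-S1-S4-S2-S3-Hub: 8+15+13+20+14 = 70
Hub-S1-S4-S3-S2-Hub: 8+15+21+20+12 = 76
Hub-S2-S1-S3-S4-Hub: 12+18+6+21+7 = 64
Hub-S2-S1-S4-S3-Hub: 12+18+15+21+14 = 80
Hub-S2-S3-S1-S4-Hub: 12+20+6+15+7 = 60
Hub-S2-S4-S1-S3-Hub: 12+13+15+6+14 = 60
Hub-S3-S1-S2-S4-Hub: 14+6+18+13+7 = 58
Hub-S3-S2-S1-S4-Hub: 14+20+18+15+7 = 74
The minimum is 54.
One optimal route: Hub → S1 → S3 → S2 → S4 → Hub (or its reverse).

Minimum total distance: 54 m.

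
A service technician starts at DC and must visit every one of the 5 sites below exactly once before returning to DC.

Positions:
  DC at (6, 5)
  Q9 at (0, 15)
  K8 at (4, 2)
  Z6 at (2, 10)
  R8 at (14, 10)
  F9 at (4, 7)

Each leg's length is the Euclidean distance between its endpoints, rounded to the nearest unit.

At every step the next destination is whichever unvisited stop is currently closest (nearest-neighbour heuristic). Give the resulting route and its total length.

Nearest-neighbour total = 48; route DC → F9 → Z6 → Q9 → K8 → R8 → DC.

DC → [F9:3 / K8:4 / Z6:6 / R8:9 / Q9:12] → F9 (3)
F9 → [Z6:4 / K8:5 / Q9:9 / R8:10] → Z6 (4)
Z6 → [Q9:5 / K8:8 / R8:12] → Q9 (5)
Q9 → [K8:14 / R8:15] → K8 (14)
K8 → [R8:13] → R8 (13)
Return R8→DC: 9.
Total = 3 + 4 + 5 + 14 + 13 + 9 = 48.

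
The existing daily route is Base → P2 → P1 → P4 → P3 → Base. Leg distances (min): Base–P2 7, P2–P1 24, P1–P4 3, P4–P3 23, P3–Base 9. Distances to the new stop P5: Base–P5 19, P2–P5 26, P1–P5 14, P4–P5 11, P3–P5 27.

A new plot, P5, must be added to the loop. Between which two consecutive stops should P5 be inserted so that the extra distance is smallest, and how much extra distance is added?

Insertion cost between consecutive stops i–j is d(i,P5) + d(P5,j) − d(i,j):
  between Base and P2: 19 + 26 − 7 = 38
  between P2 and P1: 26 + 14 − 24 = 16
  between P1 and P4: 14 + 11 − 3 = 22
  between P4 and P3: 11 + 27 − 23 = 15
  between P3 and Base: 27 + 19 − 9 = 37
Cheapest insertion is between P4 and P3, adding 15.
New total = 66 + 15 = 81.

+15 min — insert P5 between P4 and P3.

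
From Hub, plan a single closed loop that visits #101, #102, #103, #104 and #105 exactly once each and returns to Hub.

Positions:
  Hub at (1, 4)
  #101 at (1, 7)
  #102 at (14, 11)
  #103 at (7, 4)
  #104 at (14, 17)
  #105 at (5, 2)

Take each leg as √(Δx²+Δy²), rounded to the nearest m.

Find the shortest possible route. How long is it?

Minimum total distance: 42 m.

There are 60 distinct closed tours to check (reversals are equivalent).
Hub → #101 → #102 → #103 → #104 → #105 → Hub: 3+14+10+15+17+4 = 63
Hub → #101 → #102 → #103 → #105 → #104 → Hub: 3+14+10+3+17+18 = 65
Hub → #101 → #102 → #104 → #103 → #105 → Hub: 3+14+6+15+3+4 = 45
Hub → #101 → #102 → #104 → #105 → #103 → Hub: 3+14+6+17+3+6 = 49
Hub → #101 → #102 → #105 → #103 → #104 → Hub: 3+14+13+3+15+18 = 66
Hub → #101 → #102 → #105 → #104 → #103 → Hub: 3+14+13+17+15+6 = 68
Hub → #101 → #103 → #102 → #104 → #105 → Hub: 3+7+10+6+17+4 = 47
Hub → #101 → #103 → #102 → #105 → #104 → Hub: 3+7+10+13+17+18 = 68
Hub → #101 → #103 → #104 → #102 → #105 → Hub: 3+7+15+6+13+4 = 48
Hub → #101 → #103 → #104 → #105 → #102 → Hub: 3+7+15+17+13+15 = 70
Hub → #101 → #103 → #105 → #102 → #104 → Hub: 3+7+3+13+6+18 = 50
Hub → #101 → #103 → #105 → #104 → #102 → Hub: 3+7+3+17+6+15 = 51
Hub → #101 → #104 → #102 → #103 → #105 → Hub: 3+16+6+10+3+4 = 42
Hub → #101 → #104 → #102 → #105 → #103 → Hub: 3+16+6+13+3+6 = 47
… (46 more)
The minimum is 42.
One optimal route: Hub → #101 → #104 → #102 → #103 → #105 → Hub (or its reverse).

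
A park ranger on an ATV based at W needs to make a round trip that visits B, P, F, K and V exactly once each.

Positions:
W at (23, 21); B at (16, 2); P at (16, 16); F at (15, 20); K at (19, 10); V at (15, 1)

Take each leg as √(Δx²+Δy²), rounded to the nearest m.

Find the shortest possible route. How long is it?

Minimum total distance: 49 m.

With 5 stops there are 5!/2 = 60 distinct round trips (a route and its reverse cost the same).
W-B-P-F-K-V-W: 20+14+4+11+10+22 = 81
W-B-P-F-V-K-W: 20+14+4+19+10+12 = 79
W-B-P-K-F-V-W: 20+14+7+11+19+22 = 93
W-B-P-K-V-F-W: 20+14+7+10+19+8 = 78
W-B-P-V-F-K-W: 20+14+15+19+11+12 = 91
W-B-P-V-K-F-W: 20+14+15+10+11+8 = 78
W-B-F-P-K-V-W: 20+18+4+7+10+22 = 81
W-B-F-P-V-K-W: 20+18+4+15+10+12 = 79
W-B-F-K-P-V-W: 20+18+11+7+15+22 = 93
W-B-F-K-V-P-W: 20+18+11+10+15+9 = 83
W-B-F-V-P-K-W: 20+18+19+15+7+12 = 91
W-B-F-V-K-P-W: 20+18+19+10+7+9 = 83
W-B-K-P-F-V-W: 20+9+7+4+19+22 = 81
W-B-K-P-V-F-W: 20+9+7+15+19+8 = 78
… (46 more)
W-F-P-B-V-K-W: 8+4+14+1+10+12 = 49  ← best
The minimum is 49.
One optimal route: W → F → P → B → V → K → W (or its reverse).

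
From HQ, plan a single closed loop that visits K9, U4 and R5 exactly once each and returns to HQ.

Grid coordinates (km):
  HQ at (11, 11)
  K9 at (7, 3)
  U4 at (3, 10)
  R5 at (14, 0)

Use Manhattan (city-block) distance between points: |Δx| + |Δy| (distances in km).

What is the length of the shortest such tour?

HQ-K9-U4-R5-HQ: 12+11+21+14 = 58
HQ-K9-R5-U4-HQ: 12+10+21+9 = 52
HQ-U4-K9-R5-HQ: 9+11+10+14 = 44
The minimum is 44.
One optimal route: HQ → U4 → K9 → R5 → HQ (or its reverse).

Shortest round trip = 44 km.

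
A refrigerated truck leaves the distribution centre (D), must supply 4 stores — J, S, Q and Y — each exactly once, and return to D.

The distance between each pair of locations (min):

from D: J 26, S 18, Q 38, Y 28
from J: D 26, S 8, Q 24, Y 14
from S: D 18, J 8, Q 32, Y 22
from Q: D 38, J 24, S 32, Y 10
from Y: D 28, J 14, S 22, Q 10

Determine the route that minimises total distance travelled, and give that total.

Minimum total distance: 88 min.

D-J-S-Q-Y-D: 26+8+32+10+28 = 104
D-J-S-Y-Q-D: 26+8+22+10+38 = 104
D-J-Q-S-Y-D: 26+24+32+22+28 = 132
D-J-Q-Y-S-D: 26+24+10+22+18 = 100
D-J-Y-S-Q-D: 26+14+22+32+38 = 132
D-J-Y-Q-S-D: 26+14+10+32+18 = 100
D-S-J-Q-Y-D: 18+8+24+10+28 = 88
D-S-J-Y-Q-D: 18+8+14+10+38 = 88
D-S-Q-J-Y-D: 18+32+24+14+28 = 116
D-S-Y-J-Q-D: 18+22+14+24+38 = 116
D-Q-J-S-Y-D: 38+24+8+22+28 = 120
D-Q-S-J-Y-D: 38+32+8+14+28 = 120
The minimum is 88.
One optimal route: D → S → J → Q → Y → D (or its reverse).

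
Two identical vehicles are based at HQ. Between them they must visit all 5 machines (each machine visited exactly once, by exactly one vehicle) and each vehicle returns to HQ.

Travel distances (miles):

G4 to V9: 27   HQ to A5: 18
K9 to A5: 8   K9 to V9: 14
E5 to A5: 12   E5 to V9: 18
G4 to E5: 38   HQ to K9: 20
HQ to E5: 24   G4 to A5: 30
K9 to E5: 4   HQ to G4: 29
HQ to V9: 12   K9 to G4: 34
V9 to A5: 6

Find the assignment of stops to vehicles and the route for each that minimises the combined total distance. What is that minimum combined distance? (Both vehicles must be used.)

Check every non-empty split of the stops between the two vehicles; for each half take its own optimal tour:
  {K9} + {G4, E5, V9, A5}: 40 + 97 = 137
  {G4} + {K9, E5, V9, A5}: 58 + 54 = 112
  {K9, G4} + {E5, V9, A5}: 83 + 54 = 137
  {E5} + {K9, G4, V9, A5}: 48 + 89 = 137
  {K9, E5} + {G4, V9, A5}: 48 + 77 = 125
  {G4, E5} + {K9, V9, A5}: 91 + 46 = 137
  … (15 splits in total)
Best: vehicle 1 HQ → G4 → HQ = 58; vehicle 2 HQ → K9 → E5 → A5 → V9 → HQ = 54; combined 112.

112 miles — the smallest possible combined total.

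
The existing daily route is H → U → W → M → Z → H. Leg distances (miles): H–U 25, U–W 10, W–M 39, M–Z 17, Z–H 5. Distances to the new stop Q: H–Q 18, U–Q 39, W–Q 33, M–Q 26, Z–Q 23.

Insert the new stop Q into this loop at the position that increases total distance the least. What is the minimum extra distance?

Insertion cost between consecutive stops i–j is d(i,Q) + d(Q,j) − d(i,j):
  between H and U: 18 + 39 − 25 = 32
  between U and W: 39 + 33 − 10 = 62
  between W and M: 33 + 26 − 39 = 20
  between M and Z: 26 + 23 − 17 = 32
  between Z and H: 23 + 18 − 5 = 36
Cheapest insertion is between W and M, adding 20.
New total = 96 + 20 = 116.

Adding 20 miles by placing Q on the W–M leg.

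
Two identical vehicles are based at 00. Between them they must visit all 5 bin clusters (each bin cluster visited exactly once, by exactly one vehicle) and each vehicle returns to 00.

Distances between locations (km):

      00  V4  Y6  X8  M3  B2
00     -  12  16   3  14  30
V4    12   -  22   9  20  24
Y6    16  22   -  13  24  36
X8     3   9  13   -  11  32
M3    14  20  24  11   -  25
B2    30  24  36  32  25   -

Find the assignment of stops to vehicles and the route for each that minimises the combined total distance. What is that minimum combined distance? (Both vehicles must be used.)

Minimum combined distance: 107 km.

There are 2^4 − 1 = 15 ways to divide the 5 stops into two non-empty groups. For each, the best each vehicle can do is its own shortest tour through its group:
  {V4} + {Y6, X8, M3, B2}: 24 + 91 = 115
  {Y6} + {V4, X8, M3, B2}: 32 + 75 = 107
  {V4, Y6} + {X8, M3, B2}: 50 + 69 = 119
  {X8} + {V4, Y6, M3, B2}: 6 + 101 = 107
  {V4, X8} + {Y6, M3, B2}: 24 + 91 = 115
  {Y6, X8} + {V4, M3, B2}: 32 + 75 = 107
  … (15 splits in total)
Best: vehicle 1 00 → Y6 → 00 = 32; vehicle 2 00 → V4 → B2 → M3 → X8 → 00 = 75; combined 107.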